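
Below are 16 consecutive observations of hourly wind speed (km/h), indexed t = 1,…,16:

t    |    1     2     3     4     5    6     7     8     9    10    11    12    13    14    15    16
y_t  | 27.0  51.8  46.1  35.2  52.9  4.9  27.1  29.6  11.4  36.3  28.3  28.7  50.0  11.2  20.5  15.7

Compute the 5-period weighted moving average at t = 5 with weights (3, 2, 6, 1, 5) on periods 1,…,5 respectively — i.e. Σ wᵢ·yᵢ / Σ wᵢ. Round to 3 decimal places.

44.759

Weighted sum: 3·27.0 + 2·51.8 + 6·46.1 + 1·35.2 + 5·52.9 = 81.0 + 103.6 + 276.6 + 35.2 + 264.5 = 760.9
Weight total: 3 + 2 + 6 + 1 + 5 = 17
WMA = 760.9 / 17 = 44.759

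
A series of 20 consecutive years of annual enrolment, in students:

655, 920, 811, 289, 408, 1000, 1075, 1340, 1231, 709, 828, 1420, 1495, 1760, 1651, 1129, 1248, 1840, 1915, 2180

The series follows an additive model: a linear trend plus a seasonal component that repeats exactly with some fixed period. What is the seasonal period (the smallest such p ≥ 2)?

6

First differences y_{t+1} − y_t: 265, -109, -522, 119, 592, 75, 265, -109, -522, 119, 592, 75, 265, -109, …
The difference pattern repeats every 6 terms and not for any smaller step, so p = 6.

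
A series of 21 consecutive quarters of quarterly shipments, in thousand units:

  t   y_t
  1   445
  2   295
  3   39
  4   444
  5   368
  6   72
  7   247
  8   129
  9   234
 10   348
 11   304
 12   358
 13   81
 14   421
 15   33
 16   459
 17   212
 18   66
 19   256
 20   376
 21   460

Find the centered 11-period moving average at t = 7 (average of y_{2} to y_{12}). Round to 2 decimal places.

258.00

Sum of periods 2–12: 295 + 39 + 444 + 368 + 72 + 247 + 129 + 234 + 348 + 304 + 358 = 2838
Divide by 11: 2838 / 11 = 258.00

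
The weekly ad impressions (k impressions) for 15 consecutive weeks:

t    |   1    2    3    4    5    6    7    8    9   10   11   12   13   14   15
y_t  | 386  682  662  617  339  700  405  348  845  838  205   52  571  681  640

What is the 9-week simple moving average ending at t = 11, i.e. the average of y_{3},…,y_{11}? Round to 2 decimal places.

551.00

Sum of periods 3–11: 662 + 617 + 339 + 700 + 405 + 348 + 845 + 838 + 205 = 4959
Divide by 9: 4959 / 9 = 551.00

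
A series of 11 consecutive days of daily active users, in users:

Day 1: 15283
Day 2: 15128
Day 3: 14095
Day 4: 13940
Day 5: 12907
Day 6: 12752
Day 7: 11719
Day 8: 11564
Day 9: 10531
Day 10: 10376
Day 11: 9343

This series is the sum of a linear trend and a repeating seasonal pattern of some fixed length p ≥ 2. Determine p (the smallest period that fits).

First differences y_{t+1} − y_t: -155, -1033, -155, -1033, -155, -1033, …
The difference pattern repeats every 2 terms and not for any smaller step, so p = 2.

2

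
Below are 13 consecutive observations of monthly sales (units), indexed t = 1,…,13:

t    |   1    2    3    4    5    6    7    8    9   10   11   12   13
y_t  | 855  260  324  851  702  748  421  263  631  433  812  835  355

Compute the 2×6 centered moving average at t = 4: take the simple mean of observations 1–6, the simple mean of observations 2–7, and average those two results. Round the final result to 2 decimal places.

Sum over 1–6: 855 + 260 + 324 + 851 + 702 + 748 = 3740
Sum over 2–7: 260 + 324 + 851 + 702 + 748 + 421 = 3306
CMA at t=4 = (3740 + 3306) / (2·6) = 7046 / 12 = 587.17

587.17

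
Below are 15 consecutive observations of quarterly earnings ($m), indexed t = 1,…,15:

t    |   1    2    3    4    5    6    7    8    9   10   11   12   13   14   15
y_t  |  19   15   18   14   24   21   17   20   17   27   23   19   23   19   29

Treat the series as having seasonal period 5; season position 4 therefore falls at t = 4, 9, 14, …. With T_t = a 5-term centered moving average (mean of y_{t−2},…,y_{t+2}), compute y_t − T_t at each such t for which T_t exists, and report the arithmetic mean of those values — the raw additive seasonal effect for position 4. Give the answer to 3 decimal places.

Season position 4 occurs at t = 4, 9 (where T_t is defined).
t=4: T_4 = 18.40000; y_4 − T_4 = 14 − 18.40000 = -4.40000
t=9: T_9 = 20.80000; y_9 − T_9 = 17 − 20.80000 = -3.80000
Mean deviation: (-4.40000 + -3.80000) / 2 = -4.100

-4.100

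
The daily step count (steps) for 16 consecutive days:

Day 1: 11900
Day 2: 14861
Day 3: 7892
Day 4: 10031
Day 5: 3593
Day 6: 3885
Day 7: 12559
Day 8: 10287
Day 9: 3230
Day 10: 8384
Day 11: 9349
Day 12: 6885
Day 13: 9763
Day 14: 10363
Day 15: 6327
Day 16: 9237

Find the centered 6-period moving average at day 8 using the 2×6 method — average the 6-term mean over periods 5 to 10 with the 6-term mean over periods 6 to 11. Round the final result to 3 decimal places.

7469.333

Sum over 5–10: 3593 + 3885 + 12559 + 10287 + 3230 + 8384 = 41938
Sum over 6–11: 3885 + 12559 + 10287 + 3230 + 8384 + 9349 = 47694
CMA at t=8 = (41938 + 47694) / (2·6) = 89632 / 12 = 7469.333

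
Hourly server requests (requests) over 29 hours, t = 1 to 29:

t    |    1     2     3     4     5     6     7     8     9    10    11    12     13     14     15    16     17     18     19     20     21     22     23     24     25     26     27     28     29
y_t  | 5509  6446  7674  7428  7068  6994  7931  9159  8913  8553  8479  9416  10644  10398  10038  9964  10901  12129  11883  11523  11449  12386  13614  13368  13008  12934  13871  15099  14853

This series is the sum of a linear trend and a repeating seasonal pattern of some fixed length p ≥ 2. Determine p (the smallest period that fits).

5

First differences y_{t+1} − y_t: 937, 1228, -246, -360, -74, 937, 1228, -246, -360, -74, 937, 1228, …
The difference pattern repeats every 5 terms and not for any smaller step, so p = 5.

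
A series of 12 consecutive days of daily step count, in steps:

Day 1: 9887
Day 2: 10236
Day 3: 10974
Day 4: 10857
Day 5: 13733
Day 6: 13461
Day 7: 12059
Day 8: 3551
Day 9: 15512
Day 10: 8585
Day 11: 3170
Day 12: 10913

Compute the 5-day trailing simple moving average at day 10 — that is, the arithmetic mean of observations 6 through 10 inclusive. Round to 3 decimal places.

Sum of periods 6–10: 13461 + 12059 + 3551 + 15512 + 8585 = 53168
Divide by 5: 53168 / 5 = 10633.600

10633.600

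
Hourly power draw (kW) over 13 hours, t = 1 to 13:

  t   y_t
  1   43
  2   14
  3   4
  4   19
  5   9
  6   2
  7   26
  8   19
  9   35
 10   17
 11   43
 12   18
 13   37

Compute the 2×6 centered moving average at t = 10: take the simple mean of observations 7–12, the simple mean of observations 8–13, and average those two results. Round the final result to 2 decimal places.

27.25

Sum over 7–12: 26 + 19 + 35 + 17 + 43 + 18 = 158
Sum over 8–13: 19 + 35 + 17 + 43 + 18 + 37 = 169
CMA at t=10 = (158 + 169) / (2·6) = 327 / 12 = 27.25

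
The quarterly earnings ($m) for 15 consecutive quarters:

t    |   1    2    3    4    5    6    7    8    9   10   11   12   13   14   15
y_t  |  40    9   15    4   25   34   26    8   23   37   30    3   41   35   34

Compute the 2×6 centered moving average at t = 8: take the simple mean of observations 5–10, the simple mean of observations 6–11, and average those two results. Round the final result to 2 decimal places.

25.92

Sum over 5–10: 25 + 34 + 26 + 8 + 23 + 37 = 153
Sum over 6–11: 34 + 26 + 8 + 23 + 37 + 30 = 158
CMA at t=8 = (153 + 158) / (2·6) = 311 / 12 = 25.92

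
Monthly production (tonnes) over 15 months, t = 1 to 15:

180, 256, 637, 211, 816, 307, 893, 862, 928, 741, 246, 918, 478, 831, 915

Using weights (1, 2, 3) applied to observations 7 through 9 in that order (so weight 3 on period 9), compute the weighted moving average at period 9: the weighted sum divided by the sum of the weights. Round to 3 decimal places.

Weighted sum: 1·893 + 2·862 + 3·928 = 893 + 1724 + 2784 = 5401
Weight total: 1 + 2 + 3 = 6
WMA = 5401 / 6 = 900.167

900.167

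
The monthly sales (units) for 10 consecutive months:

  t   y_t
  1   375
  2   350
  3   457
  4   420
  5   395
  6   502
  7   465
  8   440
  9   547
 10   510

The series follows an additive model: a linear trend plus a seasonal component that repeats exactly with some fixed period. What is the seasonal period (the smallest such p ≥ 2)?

3

First differences y_{t+1} − y_t: -25, 107, -37, -25, 107, -37, -25, 107, …
The difference pattern repeats every 3 terms and not for any smaller step, so p = 3.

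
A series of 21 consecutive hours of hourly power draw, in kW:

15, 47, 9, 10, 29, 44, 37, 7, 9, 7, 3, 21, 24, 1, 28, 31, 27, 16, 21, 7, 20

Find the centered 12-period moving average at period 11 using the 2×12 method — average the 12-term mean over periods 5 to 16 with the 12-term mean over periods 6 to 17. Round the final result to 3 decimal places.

20.000

Sum over 5–16: 29 + 44 + 37 + 7 + 9 + 7 + 3 + 21 + 24 + 1 + 28 + 31 = 241
Sum over 6–17: 44 + 37 + 7 + 9 + 7 + 3 + 21 + 24 + 1 + 28 + 31 + 27 = 239
CMA at t=11 = (241 + 239) / (2·12) = 480 / 24 = 20.000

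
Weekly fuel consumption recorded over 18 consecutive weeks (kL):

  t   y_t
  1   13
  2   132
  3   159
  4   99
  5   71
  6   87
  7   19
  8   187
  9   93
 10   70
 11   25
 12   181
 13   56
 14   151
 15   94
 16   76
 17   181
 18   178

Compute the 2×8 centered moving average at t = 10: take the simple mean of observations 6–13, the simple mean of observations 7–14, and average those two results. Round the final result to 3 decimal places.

Sum over 6–13: 87 + 19 + 187 + 93 + 70 + 25 + 181 + 56 = 718
Sum over 7–14: 19 + 187 + 93 + 70 + 25 + 181 + 56 + 151 = 782
CMA at t=10 = (718 + 782) / (2·8) = 1500 / 16 = 93.750

93.750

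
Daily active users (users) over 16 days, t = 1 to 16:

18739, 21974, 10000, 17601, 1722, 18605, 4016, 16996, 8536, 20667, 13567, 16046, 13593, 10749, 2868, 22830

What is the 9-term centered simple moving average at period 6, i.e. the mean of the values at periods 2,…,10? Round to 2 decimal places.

13346.33

Sum of periods 2–10: 21974 + 10000 + 17601 + 1722 + 18605 + 4016 + 16996 + 8536 + 20667 = 120117
Divide by 9: 120117 / 9 = 13346.33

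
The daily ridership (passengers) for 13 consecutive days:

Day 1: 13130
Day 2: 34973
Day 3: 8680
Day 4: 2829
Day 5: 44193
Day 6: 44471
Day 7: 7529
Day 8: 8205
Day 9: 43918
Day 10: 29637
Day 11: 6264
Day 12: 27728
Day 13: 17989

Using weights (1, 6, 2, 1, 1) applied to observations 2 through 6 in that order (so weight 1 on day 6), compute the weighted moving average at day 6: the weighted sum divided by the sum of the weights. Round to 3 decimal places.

16488.636

Weighted sum: 1·34973 + 6·8680 + 2·2829 + 1·44193 + 1·44471 = 34973 + 52080 + 5658 + 44193 + 44471 = 181375
Weight total: 1 + 6 + 2 + 1 + 1 = 11
WMA = 181375 / 11 = 16488.636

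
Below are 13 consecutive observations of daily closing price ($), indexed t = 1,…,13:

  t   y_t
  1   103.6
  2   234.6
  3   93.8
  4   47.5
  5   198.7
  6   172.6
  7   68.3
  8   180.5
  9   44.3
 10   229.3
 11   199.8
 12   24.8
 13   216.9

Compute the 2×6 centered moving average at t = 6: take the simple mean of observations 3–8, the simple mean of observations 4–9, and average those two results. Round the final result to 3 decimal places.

Sum over 3–8: 93.8 + 47.5 + 198.7 + 172.6 + 68.3 + 180.5 = 761.4
Sum over 4–9: 47.5 + 198.7 + 172.6 + 68.3 + 180.5 + 44.3 = 711.9
CMA at t=6 = (761.4 + 711.9) / (2·6) = 1473.3 / 12 = 122.775

122.775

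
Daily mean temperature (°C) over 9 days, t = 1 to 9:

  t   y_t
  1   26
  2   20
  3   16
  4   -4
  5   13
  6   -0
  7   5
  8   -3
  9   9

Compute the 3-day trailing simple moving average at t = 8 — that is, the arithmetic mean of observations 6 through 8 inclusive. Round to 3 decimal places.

Sum of periods 6–8: (-0) + 5 + (-3) = 2
Divide by 3: 2 / 3 = 0.667

0.667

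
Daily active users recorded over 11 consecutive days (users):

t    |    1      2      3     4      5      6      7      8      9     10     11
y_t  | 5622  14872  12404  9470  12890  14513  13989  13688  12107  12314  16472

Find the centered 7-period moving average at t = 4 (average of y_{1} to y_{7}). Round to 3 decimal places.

11965.714

Sum of periods 1–7: 5622 + 14872 + 12404 + 9470 + 12890 + 14513 + 13989 = 83760
Divide by 7: 83760 / 7 = 11965.714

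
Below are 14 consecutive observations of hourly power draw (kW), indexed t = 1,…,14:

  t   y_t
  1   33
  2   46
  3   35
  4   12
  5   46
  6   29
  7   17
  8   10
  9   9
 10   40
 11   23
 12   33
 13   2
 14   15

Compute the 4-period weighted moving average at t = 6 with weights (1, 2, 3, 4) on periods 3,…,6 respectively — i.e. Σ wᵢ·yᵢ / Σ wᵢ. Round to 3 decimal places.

Weighted sum: 1·35 + 2·12 + 3·46 + 4·29 = 35 + 24 + 138 + 116 = 313
Weight total: 1 + 2 + 3 + 4 = 10
WMA = 313 / 10 = 31.300

31.300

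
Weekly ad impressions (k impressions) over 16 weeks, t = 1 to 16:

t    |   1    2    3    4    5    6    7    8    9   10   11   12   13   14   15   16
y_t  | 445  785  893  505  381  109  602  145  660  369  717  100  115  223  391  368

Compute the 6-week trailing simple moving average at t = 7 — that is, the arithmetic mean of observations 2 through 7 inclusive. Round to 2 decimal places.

545.83

Sum of periods 2–7: 785 + 893 + 505 + 381 + 109 + 602 = 3275
Divide by 6: 3275 / 6 = 545.83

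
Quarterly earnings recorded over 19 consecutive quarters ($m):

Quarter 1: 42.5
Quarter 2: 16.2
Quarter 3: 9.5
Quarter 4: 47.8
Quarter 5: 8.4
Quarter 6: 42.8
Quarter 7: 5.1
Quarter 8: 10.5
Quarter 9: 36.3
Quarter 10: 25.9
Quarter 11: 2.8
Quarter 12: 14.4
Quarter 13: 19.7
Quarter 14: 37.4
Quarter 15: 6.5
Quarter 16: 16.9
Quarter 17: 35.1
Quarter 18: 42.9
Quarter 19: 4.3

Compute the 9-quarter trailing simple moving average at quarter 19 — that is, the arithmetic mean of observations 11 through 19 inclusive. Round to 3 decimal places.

Sum of periods 11–19: 2.8 + 14.4 + 19.7 + 37.4 + 6.5 + 16.9 + 35.1 + 42.9 + 4.3 = 180.0
Divide by 9: 180.0 / 9 = 20.000

20.000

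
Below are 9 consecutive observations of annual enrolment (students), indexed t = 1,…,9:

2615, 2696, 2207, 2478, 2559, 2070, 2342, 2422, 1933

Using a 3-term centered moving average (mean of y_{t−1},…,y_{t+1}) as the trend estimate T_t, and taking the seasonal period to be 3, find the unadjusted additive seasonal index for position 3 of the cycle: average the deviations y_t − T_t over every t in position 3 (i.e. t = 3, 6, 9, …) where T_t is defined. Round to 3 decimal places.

-253.500

Season position 3 occurs at t = 3, 6 (where T_t is defined).
t=3: T_3 = 2460.33333; y_3 − T_3 = 2207 − 2460.33333 = -253.33333
t=6: T_6 = 2323.66667; y_6 − T_6 = 2070 − 2323.66667 = -253.66667
Mean deviation: (-253.33333 + -253.66667) / 2 = -253.500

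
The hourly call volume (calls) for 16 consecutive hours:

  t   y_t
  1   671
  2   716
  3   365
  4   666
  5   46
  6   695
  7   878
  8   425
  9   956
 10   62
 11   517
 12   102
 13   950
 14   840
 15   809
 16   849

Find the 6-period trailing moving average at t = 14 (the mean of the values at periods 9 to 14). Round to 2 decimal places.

571.17

Sum of periods 9–14: 956 + 62 + 517 + 102 + 950 + 840 = 3427
Divide by 6: 3427 / 6 = 571.17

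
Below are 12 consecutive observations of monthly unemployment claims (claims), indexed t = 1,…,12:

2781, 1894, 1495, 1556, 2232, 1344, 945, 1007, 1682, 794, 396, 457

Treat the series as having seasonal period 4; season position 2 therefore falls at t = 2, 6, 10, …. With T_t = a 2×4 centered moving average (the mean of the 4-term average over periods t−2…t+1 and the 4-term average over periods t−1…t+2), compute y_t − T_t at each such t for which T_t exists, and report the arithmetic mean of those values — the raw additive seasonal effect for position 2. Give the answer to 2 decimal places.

-106.81

Season position 2 occurs at t = 6, 10 (where T_t is defined).
t=6: T_6 = 1450.6250; y_6 − T_6 = 1344 − 1450.6250 = -106.6250
t=10: T_10 = 901.0000; y_10 − T_10 = 794 − 901.0000 = -107.0000
Mean deviation: (-106.6250 + -107.0000) / 2 = -106.81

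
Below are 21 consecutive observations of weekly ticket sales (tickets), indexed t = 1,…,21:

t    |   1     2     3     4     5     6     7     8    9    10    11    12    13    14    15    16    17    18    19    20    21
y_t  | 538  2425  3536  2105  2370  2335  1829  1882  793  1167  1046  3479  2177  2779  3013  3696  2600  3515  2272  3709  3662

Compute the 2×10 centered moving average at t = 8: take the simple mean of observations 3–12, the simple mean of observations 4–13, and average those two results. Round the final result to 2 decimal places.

1986.25

Sum over 3–12: 3536 + 2105 + 2370 + 2335 + 1829 + 1882 + 793 + 1167 + 1046 + 3479 = 20542
Sum over 4–13: 2105 + 2370 + 2335 + 1829 + 1882 + 793 + 1167 + 1046 + 3479 + 2177 = 19183
CMA at t=8 = (20542 + 19183) / (2·10) = 39725 / 20 = 1986.25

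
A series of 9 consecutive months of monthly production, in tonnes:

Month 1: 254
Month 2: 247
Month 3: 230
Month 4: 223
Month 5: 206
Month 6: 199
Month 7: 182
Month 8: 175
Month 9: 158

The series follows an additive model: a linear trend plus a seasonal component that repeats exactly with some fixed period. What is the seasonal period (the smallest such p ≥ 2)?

First differences y_{t+1} − y_t: -7, -17, -7, -17, -7, -17, …
The difference pattern repeats every 2 terms and not for any smaller step, so p = 2.

2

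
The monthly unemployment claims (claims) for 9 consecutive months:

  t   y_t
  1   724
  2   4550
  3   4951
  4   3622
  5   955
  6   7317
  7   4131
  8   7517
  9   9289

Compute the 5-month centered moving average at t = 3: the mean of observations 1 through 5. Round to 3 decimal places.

2960.400

Sum of periods 1–5: 724 + 4550 + 4951 + 3622 + 955 = 14802
Divide by 5: 14802 / 5 = 2960.400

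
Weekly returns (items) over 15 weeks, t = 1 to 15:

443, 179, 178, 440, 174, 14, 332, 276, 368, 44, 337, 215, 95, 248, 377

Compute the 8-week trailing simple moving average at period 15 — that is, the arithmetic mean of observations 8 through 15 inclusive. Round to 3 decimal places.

Sum of periods 8–15: 276 + 368 + 44 + 337 + 215 + 95 + 248 + 377 = 1960
Divide by 8: 1960 / 8 = 245.000

245.000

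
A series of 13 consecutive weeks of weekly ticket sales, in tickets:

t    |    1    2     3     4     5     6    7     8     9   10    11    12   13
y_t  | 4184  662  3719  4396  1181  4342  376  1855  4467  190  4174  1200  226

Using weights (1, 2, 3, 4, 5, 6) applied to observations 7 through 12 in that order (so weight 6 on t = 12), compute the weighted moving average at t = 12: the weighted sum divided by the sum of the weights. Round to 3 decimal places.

Weighted sum: 1·376 + 2·1855 + 3·4467 + 4·190 + 5·4174 + 6·1200 = 376 + 3710 + 13401 + 760 + 20870 + 7200 = 46317
Weight total: 1 + 2 + 3 + 4 + 5 + 6 = 21
WMA = 46317 / 21 = 2205.571

2205.571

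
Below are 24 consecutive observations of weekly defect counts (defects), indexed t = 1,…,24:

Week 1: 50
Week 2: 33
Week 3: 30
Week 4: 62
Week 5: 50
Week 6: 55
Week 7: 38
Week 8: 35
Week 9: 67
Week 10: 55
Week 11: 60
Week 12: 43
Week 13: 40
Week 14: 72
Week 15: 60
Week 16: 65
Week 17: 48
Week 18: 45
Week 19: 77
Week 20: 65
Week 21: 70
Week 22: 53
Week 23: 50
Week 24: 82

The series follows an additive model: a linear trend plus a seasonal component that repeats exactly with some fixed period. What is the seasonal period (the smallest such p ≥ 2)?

First differences y_{t+1} − y_t: -17, -3, 32, -12, 5, -17, -3, 32, -12, 5, -17, -3, …
The difference pattern repeats every 5 terms and not for any smaller step, so p = 5.

5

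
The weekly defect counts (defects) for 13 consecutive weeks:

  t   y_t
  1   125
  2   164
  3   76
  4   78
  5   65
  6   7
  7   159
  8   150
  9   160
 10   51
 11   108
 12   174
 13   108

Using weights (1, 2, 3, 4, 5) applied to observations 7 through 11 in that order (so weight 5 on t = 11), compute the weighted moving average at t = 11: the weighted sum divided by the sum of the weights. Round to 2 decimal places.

Weighted sum: 1·159 + 2·150 + 3·160 + 4·51 + 5·108 = 159 + 300 + 480 + 204 + 540 = 1683
Weight total: 1 + 2 + 3 + 4 + 5 = 15
WMA = 1683 / 15 = 112.20

112.20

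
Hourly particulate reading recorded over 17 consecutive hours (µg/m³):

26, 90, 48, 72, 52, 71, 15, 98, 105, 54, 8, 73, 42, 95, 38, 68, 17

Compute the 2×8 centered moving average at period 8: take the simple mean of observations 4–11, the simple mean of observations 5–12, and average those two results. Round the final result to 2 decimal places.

59.44

Sum over 4–11: 72 + 52 + 71 + 15 + 98 + 105 + 54 + 8 = 475
Sum over 5–12: 52 + 71 + 15 + 98 + 105 + 54 + 8 + 73 = 476
CMA at t=8 = (475 + 476) / (2·8) = 951 / 16 = 59.44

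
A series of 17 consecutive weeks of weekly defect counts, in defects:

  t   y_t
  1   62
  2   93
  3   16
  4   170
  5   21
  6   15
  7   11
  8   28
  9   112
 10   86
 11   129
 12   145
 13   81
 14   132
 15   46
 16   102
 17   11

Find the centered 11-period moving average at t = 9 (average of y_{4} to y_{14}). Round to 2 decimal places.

84.55

Sum of periods 4–14: 170 + 21 + 15 + 11 + 28 + 112 + 86 + 129 + 145 + 81 + 132 = 930
Divide by 11: 930 / 11 = 84.55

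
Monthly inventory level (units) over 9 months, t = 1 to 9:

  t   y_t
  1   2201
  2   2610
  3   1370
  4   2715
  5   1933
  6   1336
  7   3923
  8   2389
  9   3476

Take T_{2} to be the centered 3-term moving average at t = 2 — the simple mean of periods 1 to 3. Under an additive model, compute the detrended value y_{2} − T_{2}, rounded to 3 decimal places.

Trend T_2 = (2201 + 2610 + 1370) / 3 = 6181/3 = 2060.33333
Detrended value: 2610 − 2060.33333 = 549.667

549.667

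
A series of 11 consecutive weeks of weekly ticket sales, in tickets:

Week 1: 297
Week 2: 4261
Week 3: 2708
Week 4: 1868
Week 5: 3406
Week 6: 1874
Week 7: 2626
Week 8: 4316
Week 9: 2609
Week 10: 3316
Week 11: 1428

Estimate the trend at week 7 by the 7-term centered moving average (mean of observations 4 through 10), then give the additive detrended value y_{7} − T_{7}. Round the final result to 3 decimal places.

-233.286

Trend T_7 = (1868 + 3406 + 1874 + 2626 + 4316 + 2609 + 3316) / 7 = 20015/7 = 2859.28571
Detrended value: 2626 − 2859.28571 = -233.286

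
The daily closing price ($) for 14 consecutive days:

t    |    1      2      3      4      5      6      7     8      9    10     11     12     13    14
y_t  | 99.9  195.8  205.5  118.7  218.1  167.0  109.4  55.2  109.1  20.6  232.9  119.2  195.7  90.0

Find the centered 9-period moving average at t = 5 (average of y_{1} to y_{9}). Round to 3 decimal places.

Sum of periods 1–9: 99.9 + 195.8 + 205.5 + 118.7 + 218.1 + 167.0 + 109.4 + 55.2 + 109.1 = 1278.7
Divide by 9: 1278.7 / 9 = 142.078

142.078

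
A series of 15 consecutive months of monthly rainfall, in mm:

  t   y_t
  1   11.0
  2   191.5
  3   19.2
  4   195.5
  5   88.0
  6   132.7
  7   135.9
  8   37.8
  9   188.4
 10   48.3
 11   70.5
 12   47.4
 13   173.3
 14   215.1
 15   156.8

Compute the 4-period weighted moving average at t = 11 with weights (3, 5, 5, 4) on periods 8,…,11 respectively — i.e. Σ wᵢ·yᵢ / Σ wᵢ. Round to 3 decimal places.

92.876

Weighted sum: 3·37.8 + 5·188.4 + 5·48.3 + 4·70.5 = 113.4 + 942.0 + 241.5 + 282.0 = 1578.9
Weight total: 3 + 5 + 5 + 4 = 17
WMA = 1578.9 / 17 = 92.876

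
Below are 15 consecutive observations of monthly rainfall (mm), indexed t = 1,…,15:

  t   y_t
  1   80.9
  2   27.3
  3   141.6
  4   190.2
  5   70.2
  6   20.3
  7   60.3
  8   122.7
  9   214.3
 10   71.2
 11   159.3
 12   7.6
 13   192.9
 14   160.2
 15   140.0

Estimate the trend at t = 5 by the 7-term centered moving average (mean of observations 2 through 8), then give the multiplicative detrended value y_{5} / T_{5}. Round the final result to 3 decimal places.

Trend T_5 = (27.3 + 141.6 + 190.2 + 70.2 + 20.3 + 60.3 + 122.7) / 7 = 632.6/7 = 90.37143
Ratio to trend: 70.2 / 90.37143 = 0.777

0.777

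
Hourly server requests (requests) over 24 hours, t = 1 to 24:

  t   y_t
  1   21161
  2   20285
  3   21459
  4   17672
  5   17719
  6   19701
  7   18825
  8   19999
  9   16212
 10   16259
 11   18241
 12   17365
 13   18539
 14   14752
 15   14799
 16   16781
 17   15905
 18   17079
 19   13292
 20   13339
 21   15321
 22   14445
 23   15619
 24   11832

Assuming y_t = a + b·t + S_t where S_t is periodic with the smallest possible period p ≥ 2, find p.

First differences y_{t+1} − y_t: -876, 1174, -3787, 47, 1982, -876, 1174, -3787, 47, 1982, -876, 1174, …
The difference pattern repeats every 5 terms and not for any smaller step, so p = 5.

5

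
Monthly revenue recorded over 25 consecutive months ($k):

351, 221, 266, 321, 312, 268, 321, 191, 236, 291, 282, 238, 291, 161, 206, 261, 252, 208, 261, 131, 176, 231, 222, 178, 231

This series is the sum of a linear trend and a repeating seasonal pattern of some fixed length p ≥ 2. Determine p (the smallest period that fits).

6

First differences y_{t+1} − y_t: -130, 45, 55, -9, -44, 53, -130, 45, 55, -9, -44, 53, -130, 45, …
The difference pattern repeats every 6 terms and not for any smaller step, so p = 6.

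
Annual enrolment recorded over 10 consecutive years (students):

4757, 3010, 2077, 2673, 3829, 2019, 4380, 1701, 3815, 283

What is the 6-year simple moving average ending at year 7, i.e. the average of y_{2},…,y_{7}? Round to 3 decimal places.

2998.000

Sum of periods 2–7: 3010 + 2077 + 2673 + 3829 + 2019 + 4380 = 17988
Divide by 6: 17988 / 6 = 2998.000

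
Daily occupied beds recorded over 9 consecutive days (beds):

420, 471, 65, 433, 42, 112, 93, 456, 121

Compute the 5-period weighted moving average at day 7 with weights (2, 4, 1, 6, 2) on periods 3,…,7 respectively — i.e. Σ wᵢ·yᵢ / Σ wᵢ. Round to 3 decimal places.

184.133

Weighted sum: 2·65 + 4·433 + 1·42 + 6·112 + 2·93 = 130 + 1732 + 42 + 672 + 186 = 2762
Weight total: 2 + 4 + 1 + 6 + 2 = 15
WMA = 2762 / 15 = 184.133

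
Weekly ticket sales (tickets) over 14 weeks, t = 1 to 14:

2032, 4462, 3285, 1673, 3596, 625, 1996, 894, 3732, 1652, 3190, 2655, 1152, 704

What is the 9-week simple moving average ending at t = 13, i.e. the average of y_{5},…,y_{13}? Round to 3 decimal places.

Sum of periods 5–13: 3596 + 625 + 1996 + 894 + 3732 + 1652 + 3190 + 2655 + 1152 = 19492
Divide by 9: 19492 / 9 = 2165.778

2165.778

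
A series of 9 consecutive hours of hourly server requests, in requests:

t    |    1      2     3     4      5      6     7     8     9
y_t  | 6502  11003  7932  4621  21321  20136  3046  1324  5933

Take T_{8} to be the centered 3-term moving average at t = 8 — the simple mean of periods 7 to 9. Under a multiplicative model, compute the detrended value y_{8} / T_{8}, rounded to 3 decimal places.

Trend T_8 = (3046 + 1324 + 5933) / 3 = 10303/3 = 3434.33333
Ratio to trend: 1324 / 3434.33333 = 0.386

0.386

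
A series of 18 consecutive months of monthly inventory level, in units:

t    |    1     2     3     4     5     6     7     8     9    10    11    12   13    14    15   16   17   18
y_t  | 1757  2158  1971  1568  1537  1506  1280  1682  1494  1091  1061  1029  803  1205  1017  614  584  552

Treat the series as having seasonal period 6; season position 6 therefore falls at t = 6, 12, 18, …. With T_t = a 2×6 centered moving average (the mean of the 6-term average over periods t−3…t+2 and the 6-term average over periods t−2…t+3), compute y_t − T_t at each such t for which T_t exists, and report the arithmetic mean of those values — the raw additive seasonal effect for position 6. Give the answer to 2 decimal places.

-45.00

Season position 6 occurs at t = 6, 12 (where T_t is defined).
t=6: T_6 = 1550.9167; y_6 − T_6 = 1506 − 1550.9167 = -44.9167
t=12: T_12 = 1074.0833; y_12 − T_12 = 1029 − 1074.0833 = -45.0833
Mean deviation: (-44.9167 + -45.0833) / 2 = -45.00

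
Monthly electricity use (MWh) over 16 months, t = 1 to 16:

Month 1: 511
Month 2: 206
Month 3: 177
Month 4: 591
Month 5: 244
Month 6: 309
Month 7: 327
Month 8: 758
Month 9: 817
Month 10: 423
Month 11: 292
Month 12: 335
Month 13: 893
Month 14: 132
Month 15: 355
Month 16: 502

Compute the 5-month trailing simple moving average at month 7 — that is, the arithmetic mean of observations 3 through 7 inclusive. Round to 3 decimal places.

Sum of periods 3–7: 177 + 591 + 244 + 309 + 327 = 1648
Divide by 5: 1648 / 5 = 329.600

329.600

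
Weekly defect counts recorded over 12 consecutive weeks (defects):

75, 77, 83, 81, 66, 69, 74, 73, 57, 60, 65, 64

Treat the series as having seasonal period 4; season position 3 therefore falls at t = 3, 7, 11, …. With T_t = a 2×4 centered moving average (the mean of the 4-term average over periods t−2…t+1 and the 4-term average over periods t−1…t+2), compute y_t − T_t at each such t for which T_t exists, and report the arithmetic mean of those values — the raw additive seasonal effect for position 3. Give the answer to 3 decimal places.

4.875

Season position 3 occurs at t = 3, 7 (where T_t is defined).
t=3: T_3 = 77.87500; y_3 − T_3 = 83 − 77.87500 = 5.12500
t=7: T_7 = 69.37500; y_7 − T_7 = 74 − 69.37500 = 4.62500
Mean deviation: (5.12500 + 4.62500) / 2 = 4.875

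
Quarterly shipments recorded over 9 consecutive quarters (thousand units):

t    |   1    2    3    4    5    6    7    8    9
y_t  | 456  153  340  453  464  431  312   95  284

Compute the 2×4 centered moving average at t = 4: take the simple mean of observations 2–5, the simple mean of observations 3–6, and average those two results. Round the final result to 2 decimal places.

Sum over 2–5: 153 + 340 + 453 + 464 = 1410
Sum over 3–6: 340 + 453 + 464 + 431 = 1688
CMA at t=4 = (1410 + 1688) / (2·4) = 3098 / 8 = 387.25

387.25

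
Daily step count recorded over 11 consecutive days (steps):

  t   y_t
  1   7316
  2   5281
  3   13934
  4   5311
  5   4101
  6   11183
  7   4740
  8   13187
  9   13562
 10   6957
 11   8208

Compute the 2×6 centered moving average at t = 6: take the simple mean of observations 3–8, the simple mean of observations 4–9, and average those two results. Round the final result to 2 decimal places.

Sum over 3–8: 13934 + 5311 + 4101 + 11183 + 4740 + 13187 = 52456
Sum over 4–9: 5311 + 4101 + 11183 + 4740 + 13187 + 13562 = 52084
CMA at t=6 = (52456 + 52084) / (2·6) = 104540 / 12 = 8711.67

8711.67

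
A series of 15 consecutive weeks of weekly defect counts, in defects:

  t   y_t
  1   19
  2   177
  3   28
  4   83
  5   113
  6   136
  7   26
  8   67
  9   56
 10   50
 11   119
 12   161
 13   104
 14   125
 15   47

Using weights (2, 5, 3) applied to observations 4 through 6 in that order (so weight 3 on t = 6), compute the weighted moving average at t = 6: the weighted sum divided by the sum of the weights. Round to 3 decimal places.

113.900

Weighted sum: 2·83 + 5·113 + 3·136 = 166 + 565 + 408 = 1139
Weight total: 2 + 5 + 3 = 10
WMA = 1139 / 10 = 113.900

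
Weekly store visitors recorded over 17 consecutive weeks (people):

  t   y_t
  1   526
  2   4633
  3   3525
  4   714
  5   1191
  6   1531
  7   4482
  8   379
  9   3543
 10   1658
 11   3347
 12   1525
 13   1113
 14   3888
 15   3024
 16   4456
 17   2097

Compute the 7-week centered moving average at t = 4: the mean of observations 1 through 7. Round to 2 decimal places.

2371.71

Sum of periods 1–7: 526 + 4633 + 3525 + 714 + 1191 + 1531 + 4482 = 16602
Divide by 7: 16602 / 7 = 2371.71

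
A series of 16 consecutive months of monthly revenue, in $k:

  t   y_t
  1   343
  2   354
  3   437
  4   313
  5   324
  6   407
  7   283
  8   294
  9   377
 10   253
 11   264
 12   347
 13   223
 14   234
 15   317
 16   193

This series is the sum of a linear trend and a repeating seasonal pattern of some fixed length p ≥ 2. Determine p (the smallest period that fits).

3

First differences y_{t+1} − y_t: 11, 83, -124, 11, 83, -124, 11, 83, …
The difference pattern repeats every 3 terms and not for any smaller step, so p = 3.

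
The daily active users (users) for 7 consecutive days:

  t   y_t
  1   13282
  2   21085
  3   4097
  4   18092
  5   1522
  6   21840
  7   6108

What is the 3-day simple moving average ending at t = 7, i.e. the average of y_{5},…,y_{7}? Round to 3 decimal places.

Sum of periods 5–7: 1522 + 21840 + 6108 = 29470
Divide by 3: 29470 / 3 = 9823.333

9823.333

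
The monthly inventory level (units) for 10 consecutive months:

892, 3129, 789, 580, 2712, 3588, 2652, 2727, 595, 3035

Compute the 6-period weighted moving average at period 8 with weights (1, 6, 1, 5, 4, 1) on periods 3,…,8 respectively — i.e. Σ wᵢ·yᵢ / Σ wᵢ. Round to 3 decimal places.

2125.333

Weighted sum: 1·789 + 6·580 + 1·2712 + 5·3588 + 4·2652 + 1·2727 = 789 + 3480 + 2712 + 17940 + 10608 + 2727 = 38256
Weight total: 1 + 6 + 1 + 5 + 4 + 1 = 18
WMA = 38256 / 18 = 2125.333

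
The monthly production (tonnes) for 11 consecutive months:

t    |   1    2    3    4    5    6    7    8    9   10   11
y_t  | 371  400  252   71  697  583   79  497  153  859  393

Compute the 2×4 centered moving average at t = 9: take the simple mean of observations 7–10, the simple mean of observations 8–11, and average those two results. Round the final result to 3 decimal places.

Sum over 7–10: 79 + 497 + 153 + 859 = 1588
Sum over 8–11: 497 + 153 + 859 + 393 = 1902
CMA at t=9 = (1588 + 1902) / (2·4) = 3490 / 8 = 436.250

436.250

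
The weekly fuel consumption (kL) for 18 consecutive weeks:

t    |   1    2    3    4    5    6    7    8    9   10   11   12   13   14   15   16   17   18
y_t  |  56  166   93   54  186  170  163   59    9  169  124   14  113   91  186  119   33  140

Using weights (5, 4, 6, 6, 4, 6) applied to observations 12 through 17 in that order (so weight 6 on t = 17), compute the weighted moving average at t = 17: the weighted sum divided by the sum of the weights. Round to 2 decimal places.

92.19

Weighted sum: 5·14 + 4·113 + 6·91 + 6·186 + 4·119 + 6·33 = 70 + 452 + 546 + 1116 + 476 + 198 = 2858
Weight total: 5 + 4 + 6 + 6 + 4 + 6 = 31
WMA = 2858 / 31 = 92.19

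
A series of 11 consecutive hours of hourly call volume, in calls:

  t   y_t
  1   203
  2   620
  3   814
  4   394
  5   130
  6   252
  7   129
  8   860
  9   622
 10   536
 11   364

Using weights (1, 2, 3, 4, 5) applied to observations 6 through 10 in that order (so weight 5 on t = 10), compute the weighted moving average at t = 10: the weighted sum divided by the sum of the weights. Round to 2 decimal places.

Weighted sum: 1·252 + 2·129 + 3·860 + 4·622 + 5·536 = 252 + 258 + 2580 + 2488 + 2680 = 8258
Weight total: 1 + 2 + 3 + 4 + 5 = 15
WMA = 8258 / 15 = 550.53

550.53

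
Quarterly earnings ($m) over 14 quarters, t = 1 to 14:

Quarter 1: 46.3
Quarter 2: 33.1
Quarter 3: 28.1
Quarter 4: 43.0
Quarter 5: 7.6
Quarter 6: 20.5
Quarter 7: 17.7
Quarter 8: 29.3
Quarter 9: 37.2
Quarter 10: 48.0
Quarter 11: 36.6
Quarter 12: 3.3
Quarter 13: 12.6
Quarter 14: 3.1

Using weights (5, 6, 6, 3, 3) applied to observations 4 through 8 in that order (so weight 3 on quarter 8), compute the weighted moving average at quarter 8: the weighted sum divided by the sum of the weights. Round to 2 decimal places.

Weighted sum: 5·43.0 + 6·7.6 + 6·20.5 + 3·17.7 + 3·29.3 = 215.0 + 45.6 + 123.0 + 53.1 + 87.9 = 524.6
Weight total: 5 + 6 + 6 + 3 + 3 = 23
WMA = 524.6 / 23 = 22.81

22.81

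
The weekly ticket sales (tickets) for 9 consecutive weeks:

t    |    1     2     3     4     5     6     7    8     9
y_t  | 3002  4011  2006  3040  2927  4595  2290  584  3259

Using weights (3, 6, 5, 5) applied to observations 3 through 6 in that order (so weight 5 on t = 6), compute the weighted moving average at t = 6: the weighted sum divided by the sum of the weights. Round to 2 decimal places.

Weighted sum: 3·2006 + 6·3040 + 5·2927 + 5·4595 = 6018 + 18240 + 14635 + 22975 = 61868
Weight total: 3 + 6 + 5 + 5 = 19
WMA = 61868 / 19 = 3256.21

3256.21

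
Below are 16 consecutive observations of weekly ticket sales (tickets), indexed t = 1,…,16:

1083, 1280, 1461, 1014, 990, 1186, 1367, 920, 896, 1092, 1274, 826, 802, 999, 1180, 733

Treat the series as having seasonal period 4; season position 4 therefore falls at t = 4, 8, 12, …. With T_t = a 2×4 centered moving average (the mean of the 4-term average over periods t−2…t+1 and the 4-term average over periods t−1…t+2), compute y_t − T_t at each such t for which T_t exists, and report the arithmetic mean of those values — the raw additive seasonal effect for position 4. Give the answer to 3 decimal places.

-160.625

Season position 4 occurs at t = 4, 8, 12 (where T_t is defined).
t=4: T_4 = 1174.50000; y_4 − T_4 = 1014 − 1174.50000 = -160.50000
t=8: T_8 = 1080.50000; y_8 − T_8 = 920 − 1080.50000 = -160.50000
t=12: T_12 = 986.87500; y_12 − T_12 = 826 − 986.87500 = -160.87500
Mean deviation: (-160.50000 + -160.50000 + -160.87500) / 3 = -160.625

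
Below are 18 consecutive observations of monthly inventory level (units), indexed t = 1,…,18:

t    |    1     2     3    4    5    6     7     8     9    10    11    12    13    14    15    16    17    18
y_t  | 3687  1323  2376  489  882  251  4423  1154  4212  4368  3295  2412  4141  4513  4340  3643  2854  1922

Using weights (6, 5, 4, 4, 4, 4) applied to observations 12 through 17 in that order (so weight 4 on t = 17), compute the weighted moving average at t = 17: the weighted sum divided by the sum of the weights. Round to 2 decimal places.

Weighted sum: 6·2412 + 5·4141 + 4·4513 + 4·4340 + 4·3643 + 4·2854 = 14472 + 20705 + 18052 + 17360 + 14572 + 11416 = 96577
Weight total: 6 + 5 + 4 + 4 + 4 + 4 = 27
WMA = 96577 / 27 = 3576.93

3576.93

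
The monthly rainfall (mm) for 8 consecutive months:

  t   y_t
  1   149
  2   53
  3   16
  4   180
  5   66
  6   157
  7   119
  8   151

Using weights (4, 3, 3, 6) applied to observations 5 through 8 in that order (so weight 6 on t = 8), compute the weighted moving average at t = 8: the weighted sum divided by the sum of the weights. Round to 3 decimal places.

Weighted sum: 4·66 + 3·157 + 3·119 + 6·151 = 264 + 471 + 357 + 906 = 1998
Weight total: 4 + 3 + 3 + 6 = 16
WMA = 1998 / 16 = 124.875

124.875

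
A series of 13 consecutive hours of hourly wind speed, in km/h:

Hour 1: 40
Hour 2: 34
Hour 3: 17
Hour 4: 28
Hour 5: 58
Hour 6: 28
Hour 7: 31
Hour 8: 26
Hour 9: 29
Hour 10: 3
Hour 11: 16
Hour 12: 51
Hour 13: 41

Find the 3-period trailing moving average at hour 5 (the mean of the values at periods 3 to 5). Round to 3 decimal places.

34.333

Sum of periods 3–5: 17 + 28 + 58 = 103
Divide by 3: 103 / 3 = 34.333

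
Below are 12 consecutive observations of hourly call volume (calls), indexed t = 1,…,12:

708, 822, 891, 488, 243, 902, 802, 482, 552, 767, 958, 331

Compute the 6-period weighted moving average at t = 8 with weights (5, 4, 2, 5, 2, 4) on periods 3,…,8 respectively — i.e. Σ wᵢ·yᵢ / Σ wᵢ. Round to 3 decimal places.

Weighted sum: 5·891 + 4·488 + 2·243 + 5·902 + 2·802 + 4·482 = 4455 + 1952 + 486 + 4510 + 1604 + 1928 = 14935
Weight total: 5 + 4 + 2 + 5 + 2 + 4 = 22
WMA = 14935 / 22 = 678.864

678.864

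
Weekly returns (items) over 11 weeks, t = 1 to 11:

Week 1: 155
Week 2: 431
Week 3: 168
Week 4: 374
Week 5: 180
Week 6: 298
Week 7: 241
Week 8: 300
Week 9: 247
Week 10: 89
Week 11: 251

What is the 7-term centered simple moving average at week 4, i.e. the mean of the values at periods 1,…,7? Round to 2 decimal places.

263.86

Sum of periods 1–7: 155 + 431 + 168 + 374 + 180 + 298 + 241 = 1847
Divide by 7: 1847 / 7 = 263.86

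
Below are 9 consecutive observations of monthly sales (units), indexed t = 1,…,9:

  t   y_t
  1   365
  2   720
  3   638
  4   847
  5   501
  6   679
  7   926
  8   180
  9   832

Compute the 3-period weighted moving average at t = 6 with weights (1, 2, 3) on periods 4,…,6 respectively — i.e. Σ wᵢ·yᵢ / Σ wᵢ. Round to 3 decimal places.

647.667

Weighted sum: 1·847 + 2·501 + 3·679 = 847 + 1002 + 2037 = 3886
Weight total: 1 + 2 + 3 = 6
WMA = 3886 / 6 = 647.667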